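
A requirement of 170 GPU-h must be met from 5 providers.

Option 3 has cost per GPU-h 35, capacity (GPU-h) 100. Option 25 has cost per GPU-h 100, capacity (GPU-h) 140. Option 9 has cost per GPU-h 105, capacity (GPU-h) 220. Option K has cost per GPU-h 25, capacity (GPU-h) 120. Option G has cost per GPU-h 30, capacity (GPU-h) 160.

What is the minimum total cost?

4500

Cheapest first:
Option K (25): use full 120 ; 50 GPU-h to go.
Take 50 from Option G at 30 to finish.
Option 3, Option 25, Option 9: unused.
Cost = 120×25 + 50×30 = 4500.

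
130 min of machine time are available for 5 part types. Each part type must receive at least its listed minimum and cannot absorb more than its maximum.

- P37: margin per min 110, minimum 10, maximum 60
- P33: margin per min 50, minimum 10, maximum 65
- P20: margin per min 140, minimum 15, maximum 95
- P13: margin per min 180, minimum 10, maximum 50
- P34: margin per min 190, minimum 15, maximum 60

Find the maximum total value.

21400

Meeting every minimum uses 10+10+15+10+15 = 60 min, leaving 70.
Rank by margin per min: P34 190 > P13 180 > P20 140 > P37 110 > P33 50.
P34 takes 45 more to reach its cap of 60 ; 25 left.
P13 has room for 40 more but only 25 remain, so it gets 35.
Total = 110×10 + 50×10 + 140×15 + 180×35 + 190×60 = 21400.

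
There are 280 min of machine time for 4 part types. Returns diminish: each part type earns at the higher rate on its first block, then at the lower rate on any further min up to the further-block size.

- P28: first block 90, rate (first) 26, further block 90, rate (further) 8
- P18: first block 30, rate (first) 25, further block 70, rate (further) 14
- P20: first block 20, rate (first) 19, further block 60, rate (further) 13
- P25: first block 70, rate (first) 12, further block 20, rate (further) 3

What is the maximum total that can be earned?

5350

Rank every tier by rate: P28/tier1 26 > P18/tier1 25 > P20/tier1 19 > P18/tier2 14 > P20/tier2 13 > P25/tier1 12 > P28/tier2 8 > P25/tier2 3.
Fill P28 tier1 block (90 at 26) — 190 left.
Fill P18 tier1 block (30 at 25) — 160 left.
P20/tier1 (19): +20 — 140 left.
P18/tier2 (14): +70 — 70 left.
P20/tier2 (13): +60 — 10 left.
P25 tier1 at 12: only 10 left, fill 10.
Total = 26×90 + 25×30 + 19×20 + 14×70 + 13×60 + 12×10 = 5350.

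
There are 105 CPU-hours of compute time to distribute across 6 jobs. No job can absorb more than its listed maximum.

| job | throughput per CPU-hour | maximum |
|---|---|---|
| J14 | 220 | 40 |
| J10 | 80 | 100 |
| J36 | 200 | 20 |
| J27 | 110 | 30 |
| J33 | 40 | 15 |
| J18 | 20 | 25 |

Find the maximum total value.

17300

Rank by throughput per CPU-hour: J14 220 > J36 200 > J27 110 > J10 80 > J33 40 > J18 20.
Give J14 40 to hit its cap of 40 → 65 left.
J36: +20 to 20 (cap) → 45 left.
Give J27 30 to hit its cap of 30 → 15 left.
J10: +15 (room for 100) → 15. Pool exhausted.
Total = 220×40 + 80×15 + 200×20 + 110×30 = 17300.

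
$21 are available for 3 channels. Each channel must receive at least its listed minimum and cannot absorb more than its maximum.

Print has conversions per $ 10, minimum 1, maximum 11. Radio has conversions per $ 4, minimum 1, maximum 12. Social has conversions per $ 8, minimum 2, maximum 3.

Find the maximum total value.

Meeting every minimum uses 1+1+2 = 4 $, leaving 17.
Order the channels by conversions per $: Print 10 > Social 8 > Radio 4.
Print: +10 to 11 (cap) → 7 left.
Social takes 1 more to reach its cap of 3 → 6 left.
Radio: +6 (room for 11) → 7. Pool exhausted.
Total = 10×11 + 4×7 + 8×3 = 162.

162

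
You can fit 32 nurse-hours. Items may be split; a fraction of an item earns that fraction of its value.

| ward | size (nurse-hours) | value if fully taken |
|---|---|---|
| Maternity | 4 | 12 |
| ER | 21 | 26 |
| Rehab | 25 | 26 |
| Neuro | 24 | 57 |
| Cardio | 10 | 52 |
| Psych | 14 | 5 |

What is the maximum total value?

106.75

Rank by value-to-size ratio: Cardio 52/10≈5.2, Maternity 12/4≈3, Neuro 57/24≈2.38, ER 26/21≈1.24, Rehab 26/25≈1.04, Psych 5/14≈0.357.
Take all of Cardio (10 nurse-hours, value 52) — 22 nurse-hours left.
All 4 nurse-hours of Maternity fit (value 12) — 18 remain.
Only 18 nurse-hours remain; take 18/24 of Neuro for value 57×18/24 = 42.75.
Total value = 106.75.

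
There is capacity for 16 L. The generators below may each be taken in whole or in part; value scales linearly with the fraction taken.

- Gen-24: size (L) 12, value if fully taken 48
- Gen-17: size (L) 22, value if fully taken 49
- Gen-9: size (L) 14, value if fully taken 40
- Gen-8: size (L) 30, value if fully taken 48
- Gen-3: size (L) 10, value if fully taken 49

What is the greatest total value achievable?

73

Best value per unit of size first: Gen-3 49/10≈4.9, Gen-24 48/12≈4, Gen-9 40/14≈2.86, Gen-17 49/22≈2.23, Gen-8 48/30≈1.6.
Take all of Gen-3 (10 L, value 49) ; 6 L left.
6 L left: a 6/12 share of Gen-24 gives 48×6/12 = 24.
Total value = 73.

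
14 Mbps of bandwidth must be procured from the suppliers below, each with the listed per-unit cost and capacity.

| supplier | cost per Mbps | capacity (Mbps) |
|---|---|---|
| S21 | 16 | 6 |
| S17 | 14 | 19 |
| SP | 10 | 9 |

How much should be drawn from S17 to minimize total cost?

Cheapest first:
SP (10): use full 9 — 5 Mbps to go.
S17 (14): take the remaining 5 — done.
S21: unused.

5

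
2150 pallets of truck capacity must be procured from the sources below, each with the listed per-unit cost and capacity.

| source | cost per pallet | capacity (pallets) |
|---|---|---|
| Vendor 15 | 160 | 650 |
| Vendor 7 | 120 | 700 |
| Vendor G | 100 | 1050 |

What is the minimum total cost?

Use sources in increasing cost order.
Take 1050 from Vendor G at 100 — need 1100 more.
Take 700 from Vendor 7 at 120 — need 400 more.
Vendor 15 (160): take the remaining 400 — done.
Cost = 1050×100 + 700×120 + 400×160 = 253000.

253000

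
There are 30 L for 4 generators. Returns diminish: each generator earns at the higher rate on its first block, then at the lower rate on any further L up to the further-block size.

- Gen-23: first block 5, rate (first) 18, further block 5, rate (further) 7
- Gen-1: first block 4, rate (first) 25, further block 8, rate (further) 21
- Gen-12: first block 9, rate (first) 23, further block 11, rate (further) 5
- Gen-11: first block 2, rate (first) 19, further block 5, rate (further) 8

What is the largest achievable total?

619

Rank every tier by rate: Gen-1/T1 25 > Gen-12/T1 23 > Gen-1/T2 21 > Gen-11/T1 19 > Gen-23/T1 18 > Gen-11/T2 8 > Gen-23/T2 7 > Gen-12/T2 5.
Gen-1/T1 (25): +4 ; 26 left.
Gen-12 T1 at 23: fill all 9 ; 17 left.
Gen-1/T2 (21): +8 ; 9 left.
Gen-11 T1 at 19: fill all 2 ; 7 left.
Fill Gen-23 T1 block (5 at 18) ; 2 left.
Gen-11/T2: +2 of 5 at 8; pool empty.
Total = 25×4 + 23×9 + 21×8 + 19×2 + 18×5 + 8×2 = 619.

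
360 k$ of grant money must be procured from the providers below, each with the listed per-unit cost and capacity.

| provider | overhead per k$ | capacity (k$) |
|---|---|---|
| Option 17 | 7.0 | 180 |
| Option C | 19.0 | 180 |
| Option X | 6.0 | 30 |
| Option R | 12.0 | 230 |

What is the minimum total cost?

Cheapest first:
Option X at 6.0: take all 30 k$ — 330 still needed.
Option 17 at 7.0: take all 180 k$ — 150 still needed.
Take 150 from Option R at 12.0 to finish.
Option C: unused.
Cost = 30×6.0 + 180×7.0 + 150×12.0 = 3240.

3240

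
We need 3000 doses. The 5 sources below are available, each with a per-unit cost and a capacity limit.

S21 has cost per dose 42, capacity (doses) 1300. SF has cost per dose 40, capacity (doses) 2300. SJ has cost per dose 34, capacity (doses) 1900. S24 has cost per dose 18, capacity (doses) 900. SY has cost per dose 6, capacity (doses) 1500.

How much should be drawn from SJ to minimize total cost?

600

Cheapest first:
SY at 6: take all 1500 doses — 1500 still needed.
S24 (18): use full 900 — 600 doses to go.
Take 600 from SJ at 34 to finish.
SF, S21: unused.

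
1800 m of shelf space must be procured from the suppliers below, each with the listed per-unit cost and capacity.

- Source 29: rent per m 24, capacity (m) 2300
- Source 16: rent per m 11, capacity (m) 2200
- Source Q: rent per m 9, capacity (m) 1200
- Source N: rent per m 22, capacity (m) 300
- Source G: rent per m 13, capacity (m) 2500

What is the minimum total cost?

Use suppliers in increasing cost order.
Source Q at 9: take all 1200 m ; 600 still needed.
Take 600 from Source 16 at 11 to finish.
Source G, Source N, Source 29: unused.
Cost = 1200×9 + 600×11 = 17400.

17400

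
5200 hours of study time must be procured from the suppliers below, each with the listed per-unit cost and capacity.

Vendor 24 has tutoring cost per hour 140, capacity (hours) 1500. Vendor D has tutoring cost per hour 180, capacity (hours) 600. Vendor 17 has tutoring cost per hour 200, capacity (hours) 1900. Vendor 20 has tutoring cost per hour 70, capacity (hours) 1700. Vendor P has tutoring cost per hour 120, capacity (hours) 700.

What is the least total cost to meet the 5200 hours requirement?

661000

Use suppliers in increasing cost order.
Vendor 20 (70): use full 1700 ; 3500 hours to go.
Take 700 from Vendor P at 120 ; need 2800 more.
Vendor 24 (140): use full 1500 ; 1300 hours to go.
Vendor D at 180: take all 600 hours ; 700 still needed.
Vendor 17 (200): take the remaining 700 ; done.
Cost = 1700×70 + 700×120 + 1500×140 + 600×180 + 700×200 = 661000.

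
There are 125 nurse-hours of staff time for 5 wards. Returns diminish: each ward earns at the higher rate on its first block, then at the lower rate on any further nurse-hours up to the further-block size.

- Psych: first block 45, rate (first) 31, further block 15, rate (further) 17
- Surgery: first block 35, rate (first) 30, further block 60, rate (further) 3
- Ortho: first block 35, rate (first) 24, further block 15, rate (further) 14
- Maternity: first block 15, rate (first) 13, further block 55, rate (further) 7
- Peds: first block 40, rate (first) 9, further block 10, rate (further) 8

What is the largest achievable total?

Rank every tier by rate: Psych/tier1 31 > Surgery/tier1 30 > Ortho/tier1 24 > Psych/tier2 17 > Ortho/tier2 14 > Maternity/tier1 13 > Peds/tier1 9 > Peds/tier2 8 > Maternity/tier2 7 > Surgery/tier2 3.
Fill Psych tier1 block (45 at 31) → 80 left.
Surgery tier1 at 30: fill all 35 → 45 left.
Ortho tier1 at 24: fill all 35 → 10 left.
10 remain; put them into Psych tier2 at 17.
Total = 31×45 + 30×35 + 24×35 + 17×10 = 3455.

3455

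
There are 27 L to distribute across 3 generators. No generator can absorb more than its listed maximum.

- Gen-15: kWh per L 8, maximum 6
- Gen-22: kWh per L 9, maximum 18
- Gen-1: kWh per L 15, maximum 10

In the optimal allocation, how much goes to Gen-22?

17

Order the generators by kWh per L: Gen-1 15 > Gen-22 9 > Gen-15 8.
Give Gen-1 10 to hit its cap of 10 → 17 left.
Only 17 left; Gen-22 takes them to reach 17.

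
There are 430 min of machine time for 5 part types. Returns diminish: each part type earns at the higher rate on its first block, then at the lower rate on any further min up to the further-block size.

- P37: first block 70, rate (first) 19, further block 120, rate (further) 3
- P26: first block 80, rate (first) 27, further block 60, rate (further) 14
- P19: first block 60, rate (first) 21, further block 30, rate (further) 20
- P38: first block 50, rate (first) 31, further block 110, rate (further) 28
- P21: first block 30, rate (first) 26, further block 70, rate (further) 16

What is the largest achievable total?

10760

Treat each block as its own option and order by rate: P38/tier1 31 > P38/tier2 28 > P26/tier1 27 > P21/tier1 26 > P19/tier1 21 > P19/tier2 20 > P37/tier1 19 > P21/tier2 16 > P26/tier2 14 > P37/tier2 3.
P38 tier1 at 31: fill all 50 — 380 left.
Fill P38 tier2 block (110 at 28) — 270 left.
Fill P26 tier1 block (80 at 27) — 190 left.
Fill P21 tier1 block (30 at 26) — 160 left.
P19/tier1 (21): +60 — 100 left.
Fill P19 tier2 block (30 at 20) — 70 left.
P37/tier1 (19): +70 — 0 left.
Total = 31×50 + 28×110 + 27×80 + 26×30 + 21×60 + 20×30 + 19×70 = 10760.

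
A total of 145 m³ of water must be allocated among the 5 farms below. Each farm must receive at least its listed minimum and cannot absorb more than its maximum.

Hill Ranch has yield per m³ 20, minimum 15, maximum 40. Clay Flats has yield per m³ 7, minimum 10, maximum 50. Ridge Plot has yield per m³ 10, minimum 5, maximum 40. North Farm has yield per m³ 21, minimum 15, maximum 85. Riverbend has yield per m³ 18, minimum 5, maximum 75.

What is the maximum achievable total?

2795

Meeting every minimum uses 15+10+5+15+5 = 50 m³, leaving 95.
Order the farms by yield per m³: North Farm 21 > Hill Ranch 20 > Riverbend 18 > Ridge Plot 10 > Clay Flats 7.
North Farm takes 70 more to reach its cap of 85 — 25 left.
Give Hill Ranch 25 more to hit its cap of 40 — 0 left.
Total = 20×40 + 7×10 + 10×5 + 21×85 + 18×5 = 2795.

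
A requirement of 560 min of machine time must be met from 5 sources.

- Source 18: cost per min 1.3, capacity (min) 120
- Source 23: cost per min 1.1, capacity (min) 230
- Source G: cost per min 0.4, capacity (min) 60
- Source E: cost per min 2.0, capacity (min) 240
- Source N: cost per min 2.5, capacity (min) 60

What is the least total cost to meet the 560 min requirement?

733

Cheapest first:
Source G (0.4): use full 60 → 500 min to go.
Source 23 (1.1): use full 230 → 270 min to go.
Source 18 at 1.3: take all 120 min → 150 still needed.
Take 150 from Source E at 2.0 to finish.
Source N: unused.
Cost = 60×0.4 + 230×1.1 + 120×1.3 + 150×2.0 = 733.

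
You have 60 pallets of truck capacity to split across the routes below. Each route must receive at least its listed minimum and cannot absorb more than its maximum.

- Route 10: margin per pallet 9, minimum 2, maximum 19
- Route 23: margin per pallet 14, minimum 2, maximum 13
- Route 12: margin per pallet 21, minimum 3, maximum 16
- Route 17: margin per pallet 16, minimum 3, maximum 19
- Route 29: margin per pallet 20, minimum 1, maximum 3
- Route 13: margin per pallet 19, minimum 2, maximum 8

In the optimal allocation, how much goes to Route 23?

12

Meeting every minimum uses 2+2+3+3+1+2 = 13 pallets, leaving 47.
Order the routes by margin per pallet: Route 12 21 > Route 29 20 > Route 13 19 > Route 17 16 > Route 23 14 > Route 10 9.
Route 12 takes 13 more to reach its cap of 16 → 34 left.
Route 29: +2 to 3 (cap) → 32 left.
Route 13 takes 6 more to reach its cap of 8 → 26 left.
Route 17: +16 to 19 (cap) → 10 left.
Route 23 has room for 11 more but only 10 remain, so it gets 12.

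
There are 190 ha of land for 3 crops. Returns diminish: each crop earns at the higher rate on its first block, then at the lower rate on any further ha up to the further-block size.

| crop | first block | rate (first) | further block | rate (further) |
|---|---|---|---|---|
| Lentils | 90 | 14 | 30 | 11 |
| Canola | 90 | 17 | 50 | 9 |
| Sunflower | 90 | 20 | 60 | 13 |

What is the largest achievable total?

3470

Treat each block as its own option and order by rate: Sunflower/T1 20 > Canola/T1 17 > Lentils/T1 14 > Sunflower/T2 13 > Lentils/T2 11 > Canola/T2 9.
Fill Sunflower T1 block (90 at 20) — 100 left.
Canola T1 at 17: fill all 90 — 10 left.
Lentils/T1: +10 of 90 at 14; pool empty.
Total = 20×90 + 17×90 + 14×10 = 3470.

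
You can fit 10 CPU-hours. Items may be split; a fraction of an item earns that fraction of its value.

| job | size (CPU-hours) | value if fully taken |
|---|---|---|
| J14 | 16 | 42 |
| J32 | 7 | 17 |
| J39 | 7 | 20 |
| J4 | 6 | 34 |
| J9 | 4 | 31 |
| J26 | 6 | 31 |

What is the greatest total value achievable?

65

Sort by value density: J9 31/4≈7.75, J4 34/6≈5.67, J26 31/6≈5.17, J39 20/7≈2.86, J14 42/16≈2.62, J32 17/7≈2.43.
Take all of J9 (4 CPU-hours, value 31) ; 6 CPU-hours left.
J4: take in full, 6 CPU-hours for value 34 ; 0 left.
Total value = 65.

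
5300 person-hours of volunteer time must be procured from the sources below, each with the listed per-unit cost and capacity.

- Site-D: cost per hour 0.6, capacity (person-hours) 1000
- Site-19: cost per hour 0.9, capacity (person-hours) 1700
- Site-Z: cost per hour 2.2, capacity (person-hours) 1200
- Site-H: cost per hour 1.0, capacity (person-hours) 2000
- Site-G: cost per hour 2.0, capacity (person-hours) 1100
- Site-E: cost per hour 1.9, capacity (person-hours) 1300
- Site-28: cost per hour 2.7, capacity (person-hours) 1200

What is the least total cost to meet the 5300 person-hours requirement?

5270

Use sources in increasing cost order.
Site-D at 0.6: take all 1000 person-hours → 4300 still needed.
Site-19 at 0.9: take all 1700 person-hours → 2600 still needed.
Site-H (1.0): use full 2000 → 600 person-hours to go.
Take 600 from Site-E at 1.9 to finish.
Site-G, Site-Z, Site-28: unused.
Cost = 1000×0.6 + 1700×0.9 + 2000×1.0 + 600×1.9 = 5270.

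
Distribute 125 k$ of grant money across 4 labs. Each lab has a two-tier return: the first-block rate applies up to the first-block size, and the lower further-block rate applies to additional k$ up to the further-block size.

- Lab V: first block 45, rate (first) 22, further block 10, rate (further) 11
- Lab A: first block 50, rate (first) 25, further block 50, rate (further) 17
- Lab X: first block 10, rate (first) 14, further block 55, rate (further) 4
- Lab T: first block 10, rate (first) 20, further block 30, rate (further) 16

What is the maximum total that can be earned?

Rank every tier by rate: Lab A/tier1 25 > Lab V/tier1 22 > Lab T/tier1 20 > Lab A/tier2 17 > Lab T/tier2 16 > Lab X/tier1 14 > Lab V/tier2 11 > Lab X/tier2 4.
Lab A/tier1 (25): +50 — 75 left.
Fill Lab V tier1 block (45 at 22) — 30 left.
Lab T/tier1 (20): +10 — 20 left.
Lab A tier2 at 17: only 20 left, fill 20.
Total = 25×50 + 22×45 + 20×10 + 17×20 = 2780.

2780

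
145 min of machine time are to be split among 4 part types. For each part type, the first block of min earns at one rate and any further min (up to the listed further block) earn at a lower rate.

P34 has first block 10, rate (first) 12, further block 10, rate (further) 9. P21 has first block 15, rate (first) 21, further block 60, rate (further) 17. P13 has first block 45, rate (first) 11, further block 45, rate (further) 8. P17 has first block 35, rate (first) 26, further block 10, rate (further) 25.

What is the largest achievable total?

2780

Treat each block as its own option and order by rate: P17/first 26 > P17/second 25 > P21/first 21 > P21/second 17 > P34/first 12 > P13/first 11 > P34/second 9 > P13/second 8.
P17 first at 26: fill all 35 ; 110 left.
P17/second (25): +10 ; 100 left.
Fill P21 first block (15 at 21) ; 85 left.
P21 second at 17: fill all 60 ; 25 left.
P34 first at 12: fill all 10 ; 15 left.
15 remain; put them into P13 first at 11.
Total = 26×35 + 25×10 + 21×15 + 17×60 + 12×10 + 11×15 = 2780.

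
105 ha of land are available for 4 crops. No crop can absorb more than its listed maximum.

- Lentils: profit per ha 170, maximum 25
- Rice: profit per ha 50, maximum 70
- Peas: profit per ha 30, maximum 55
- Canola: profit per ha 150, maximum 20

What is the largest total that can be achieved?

Highest profit per ha first: Lentils 170 > Canola 150 > Rice 50 > Peas 30.
Lentils: +25 to 25 (cap) → 80 left.
Give Canola 20 to hit its cap of 20 → 60 left.
Rice has room for 70 but only 60 remain, so it gets 60.
Total = 170×25 + 50×60 + 150×20 = 10250.

10250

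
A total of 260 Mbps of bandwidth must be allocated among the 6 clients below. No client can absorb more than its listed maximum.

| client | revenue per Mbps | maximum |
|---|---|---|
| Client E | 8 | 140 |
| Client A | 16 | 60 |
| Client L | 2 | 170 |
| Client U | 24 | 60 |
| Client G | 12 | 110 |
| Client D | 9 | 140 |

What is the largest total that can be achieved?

3990

Highest revenue per Mbps first: Client U 24 > Client A 16 > Client G 12 > Client D 9 > Client E 8 > Client L 2.
Client U: +60 to 60 (cap) → 200 left.
Client A takes 60 to reach its cap of 60 → 140 left.
Client G takes 110 to reach its cap of 110 → 30 left.
Client D: +30 (room for 140) → 30. Pool exhausted.
Total = 16×60 + 24×60 + 12×110 + 9×30 = 3990.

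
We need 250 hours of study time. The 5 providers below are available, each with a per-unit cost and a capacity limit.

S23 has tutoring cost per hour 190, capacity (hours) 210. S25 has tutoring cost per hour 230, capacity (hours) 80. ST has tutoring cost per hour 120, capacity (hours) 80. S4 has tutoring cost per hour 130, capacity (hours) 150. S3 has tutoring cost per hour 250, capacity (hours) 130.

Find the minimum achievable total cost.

Use providers in increasing cost order.
Take 80 from ST at 120 — need 170 more.
S4 at 130: take all 150 hours — 20 still needed.
S23 at 190: take 20 of its 210 — requirement met.
S25, S3: unused.
Cost = 80×120 + 150×130 + 20×190 = 32900.

32900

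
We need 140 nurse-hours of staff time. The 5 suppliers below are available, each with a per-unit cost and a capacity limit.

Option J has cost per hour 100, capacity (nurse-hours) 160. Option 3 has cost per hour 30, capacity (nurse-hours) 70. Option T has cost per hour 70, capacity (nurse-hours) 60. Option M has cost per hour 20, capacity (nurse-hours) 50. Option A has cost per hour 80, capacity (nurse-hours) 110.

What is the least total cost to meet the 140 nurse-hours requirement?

Use suppliers in increasing cost order.
Option M (20): use full 50 ; 90 nurse-hours to go.
Option 3 (30): use full 70 ; 20 nurse-hours to go.
Take 20 from Option T at 70 to finish.
Option A, Option J: unused.
Cost = 50×20 + 70×30 + 20×70 = 4500.

4500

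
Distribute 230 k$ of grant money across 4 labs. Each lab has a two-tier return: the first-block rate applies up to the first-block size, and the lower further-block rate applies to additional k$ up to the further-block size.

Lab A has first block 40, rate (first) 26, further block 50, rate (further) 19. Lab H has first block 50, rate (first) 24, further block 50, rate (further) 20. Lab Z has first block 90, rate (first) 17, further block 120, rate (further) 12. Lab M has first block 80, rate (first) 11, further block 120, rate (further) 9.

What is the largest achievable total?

Rank every tier by rate: Lab A/T1 26 > Lab H/T1 24 > Lab H/T2 20 > Lab A/T2 19 > Lab Z/T1 17 > Lab Z/T2 12 > Lab M/T1 11 > Lab M/T2 9.
Fill Lab A T1 block (40 at 26) — 190 left.
Fill Lab H T1 block (50 at 24) — 140 left.
Lab H/T2 (20): +50 — 90 left.
Lab A/T2 (19): +50 — 40 left.
Lab Z/T1: +40 of 90 at 17; pool empty.
Total = 26×40 + 24×50 + 20×50 + 19×50 + 17×40 = 4870.

4870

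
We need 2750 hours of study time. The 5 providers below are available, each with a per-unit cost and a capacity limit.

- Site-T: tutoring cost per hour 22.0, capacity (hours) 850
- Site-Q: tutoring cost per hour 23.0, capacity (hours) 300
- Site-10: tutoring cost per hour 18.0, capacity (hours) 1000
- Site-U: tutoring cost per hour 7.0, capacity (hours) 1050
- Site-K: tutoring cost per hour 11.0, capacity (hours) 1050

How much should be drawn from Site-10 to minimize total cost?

650

Fill from the cheapest provider first.
Site-U (7.0): use full 1050 — 1700 hours to go.
Take 1050 from Site-K at 11.0 — need 650 more.
Site-10 at 18.0: take 650 of its 1000 — requirement met.
Site-T, Site-Q: unused.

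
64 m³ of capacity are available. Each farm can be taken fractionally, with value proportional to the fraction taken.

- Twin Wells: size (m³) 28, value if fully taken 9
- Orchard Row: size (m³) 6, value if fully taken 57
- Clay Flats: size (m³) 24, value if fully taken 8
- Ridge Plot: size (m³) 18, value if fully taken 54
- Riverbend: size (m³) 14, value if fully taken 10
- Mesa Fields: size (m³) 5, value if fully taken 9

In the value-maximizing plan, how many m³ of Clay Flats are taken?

Sort by value density: Orchard Row 57/6≈9.5, Ridge Plot 54/18≈3, Mesa Fields 9/5≈1.8, Riverbend 10/14≈0.714, Clay Flats 8/24≈0.333, Twin Wells 9/28≈0.321.
Orchard Row: take in full, 6 m³ for value 57 — 58 left.
Take all of Ridge Plot (18 m³, value 54) — 40 m³ left.
All 5 m³ of Mesa Fields fit (value 9) — 35 remain.
Riverbend: take in full, 14 m³ for value 10 — 21 left.
Only 21 m³ remain; take 21/24 of Clay Flats for value 8×21/24 = 7.

21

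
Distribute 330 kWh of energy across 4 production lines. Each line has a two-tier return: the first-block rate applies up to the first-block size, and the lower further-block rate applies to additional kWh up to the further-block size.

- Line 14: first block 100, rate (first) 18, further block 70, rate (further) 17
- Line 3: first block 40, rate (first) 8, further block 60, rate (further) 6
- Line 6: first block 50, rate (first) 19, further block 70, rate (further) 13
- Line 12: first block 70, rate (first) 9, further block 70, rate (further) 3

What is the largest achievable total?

Order all 8 blocks by rate: Line 6/first 19 > Line 14/first 18 > Line 14/second 17 > Line 6/second 13 > Line 12/first 9 > Line 3/first 8 > Line 3/second 6 > Line 12/second 3.
Line 6 first at 19: fill all 50 ; 280 left.
Fill Line 14 first block (100 at 18) ; 180 left.
Line 14/second (17): +70 ; 110 left.
Line 6/second (13): +70 ; 40 left.
Line 12/first: +40 of 70 at 9; pool empty.
Total = 19×50 + 18×100 + 17×70 + 13×70 + 9×40 = 5210.

5210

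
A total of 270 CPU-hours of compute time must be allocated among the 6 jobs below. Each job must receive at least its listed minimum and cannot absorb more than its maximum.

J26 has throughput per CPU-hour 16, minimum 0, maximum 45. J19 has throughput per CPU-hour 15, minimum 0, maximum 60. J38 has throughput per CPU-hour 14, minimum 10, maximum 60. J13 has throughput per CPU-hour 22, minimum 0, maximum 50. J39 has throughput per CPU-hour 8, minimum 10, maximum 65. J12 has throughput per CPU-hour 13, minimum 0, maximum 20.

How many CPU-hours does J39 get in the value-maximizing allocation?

35

Meeting every minimum uses 0+0+10+0+10+0 = 20 CPU-hours, leaving 250.
Rank by throughput per CPU-hour: J13 22 > J26 16 > J19 15 > J38 14 > J12 13 > J39 8.
J13 takes 50 more to reach its cap of 50 ; 200 left.
Give J26 45 more to hit its cap of 45 ; 155 left.
Give J19 60 more to hit its cap of 60 ; 95 left.
J38 takes 50 more to reach its cap of 60 ; 45 left.
J12: +20 to 20 (cap) ; 25 left.
J39: +25 (room for 55) → 35. Pool exhausted.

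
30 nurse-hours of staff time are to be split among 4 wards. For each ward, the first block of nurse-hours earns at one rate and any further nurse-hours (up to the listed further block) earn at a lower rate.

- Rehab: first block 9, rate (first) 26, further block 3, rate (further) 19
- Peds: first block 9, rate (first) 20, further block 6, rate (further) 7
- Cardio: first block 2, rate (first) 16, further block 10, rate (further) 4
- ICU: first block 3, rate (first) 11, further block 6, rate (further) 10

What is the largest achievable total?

Treat each block as its own option and order by rate: Rehab/tier1 26 > Peds/tier1 20 > Rehab/tier2 19 > Cardio/tier1 16 > ICU/tier1 11 > ICU/tier2 10 > Peds/tier2 7 > Cardio/tier2 4.
Rehab tier1 at 26: fill all 9 — 21 left.
Peds/tier1 (20): +9 — 12 left.
Rehab/tier2 (19): +3 — 9 left.
Cardio/tier1 (16): +2 — 7 left.
ICU tier1 at 11: fill all 3 — 4 left.
ICU tier2 at 10: only 4 left, fill 4.
Total = 26×9 + 20×9 + 19×3 + 16×2 + 11×3 + 10×4 = 576.

576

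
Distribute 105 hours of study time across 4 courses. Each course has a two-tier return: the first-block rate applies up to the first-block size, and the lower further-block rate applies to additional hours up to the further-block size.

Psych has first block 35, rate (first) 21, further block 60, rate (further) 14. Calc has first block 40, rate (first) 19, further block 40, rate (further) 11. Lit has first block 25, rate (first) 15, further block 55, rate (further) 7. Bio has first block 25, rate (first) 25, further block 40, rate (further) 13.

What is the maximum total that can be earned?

2195

Order all 8 blocks by rate: Bio/tier1 25 > Psych/tier1 21 > Calc/tier1 19 > Lit/tier1 15 > Psych/tier2 14 > Bio/tier2 13 > Calc/tier2 11 > Lit/tier2 7.
Fill Bio tier1 block (25 at 25) ; 80 left.
Psych tier1 at 21: fill all 35 ; 45 left.
Calc tier1 at 19: fill all 40 ; 5 left.
Lit/tier1: +5 of 25 at 15; pool empty.
Total = 25×25 + 21×35 + 19×40 + 15×5 = 2195.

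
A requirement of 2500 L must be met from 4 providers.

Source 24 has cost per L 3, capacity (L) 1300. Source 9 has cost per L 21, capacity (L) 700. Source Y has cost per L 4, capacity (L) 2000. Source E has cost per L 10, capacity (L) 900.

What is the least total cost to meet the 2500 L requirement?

Use providers in increasing cost order.
Source 24 at 3: take all 1300 L — 1200 still needed.
Source Y (4): take the remaining 1200 — done.
Source E, Source 9: unused.
Cost = 1300×3 + 1200×4 = 8700.

8700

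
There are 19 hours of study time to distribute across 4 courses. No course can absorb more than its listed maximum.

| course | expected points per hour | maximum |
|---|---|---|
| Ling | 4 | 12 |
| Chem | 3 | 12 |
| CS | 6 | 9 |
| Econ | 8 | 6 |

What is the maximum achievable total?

118

Rank by expected points per hour: Econ 8 > CS 6 > Ling 4 > Chem 3.
Econ: +6 to 6 (cap) — 13 left.
CS takes 9 to reach its cap of 9 — 4 left.
Ling has room for 12 but only 4 remain, so it gets 4.
Total = 4×4 + 6×9 + 8×6 = 118.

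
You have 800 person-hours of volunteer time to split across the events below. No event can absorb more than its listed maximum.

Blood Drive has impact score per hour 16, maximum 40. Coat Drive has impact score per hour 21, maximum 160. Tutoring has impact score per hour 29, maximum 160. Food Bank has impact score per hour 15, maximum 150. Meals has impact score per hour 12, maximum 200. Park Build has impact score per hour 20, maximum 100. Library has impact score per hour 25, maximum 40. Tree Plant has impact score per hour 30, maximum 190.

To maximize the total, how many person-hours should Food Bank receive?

Rank by impact score per hour: Tree Plant 30 > Tutoring 29 > Library 25 > Coat Drive 21 > Park Build 20 > Blood Drive 16 > Food Bank 15 > Meals 12.
Give Tree Plant 190 to hit its cap of 190 → 610 left.
Give Tutoring 160 to hit its cap of 160 → 450 left.
Library takes 40 to reach its cap of 40 → 410 left.
Coat Drive: +160 to 160 (cap) → 250 left.
Park Build: +100 to 100 (cap) → 150 left.
Give Blood Drive 40 to hit its cap of 40 → 110 left.
Food Bank has room for 150 but only 110 remain, so it gets 110.

110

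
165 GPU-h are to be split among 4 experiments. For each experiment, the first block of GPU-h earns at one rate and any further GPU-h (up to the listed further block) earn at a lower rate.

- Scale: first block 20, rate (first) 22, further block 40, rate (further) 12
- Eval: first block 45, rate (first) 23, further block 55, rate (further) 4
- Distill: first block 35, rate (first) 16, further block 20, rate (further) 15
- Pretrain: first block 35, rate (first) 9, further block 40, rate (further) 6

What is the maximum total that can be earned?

Treat each block as its own option and order by rate: Eval/first 23 > Scale/first 22 > Distill/first 16 > Distill/second 15 > Scale/second 12 > Pretrain/first 9 > Pretrain/second 6 > Eval/second 4.
Fill Eval first block (45 at 23) → 120 left.
Scale/first (22): +20 → 100 left.
Fill Distill first block (35 at 16) → 65 left.
Distill second at 15: fill all 20 → 45 left.
Fill Scale second block (40 at 12) → 5 left.
Pretrain first at 9: only 5 left, fill 5.
Total = 23×45 + 22×20 + 16×35 + 15×20 + 12×40 + 9×5 = 2860.

2860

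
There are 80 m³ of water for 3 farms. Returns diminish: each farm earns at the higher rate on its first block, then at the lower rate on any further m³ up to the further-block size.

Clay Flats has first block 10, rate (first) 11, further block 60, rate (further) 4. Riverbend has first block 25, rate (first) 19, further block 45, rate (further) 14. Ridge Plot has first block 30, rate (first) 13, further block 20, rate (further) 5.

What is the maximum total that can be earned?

Order all 6 blocks by rate: Riverbend/first 19 > Riverbend/second 14 > Ridge Plot/first 13 > Clay Flats/first 11 > Ridge Plot/second 5 > Clay Flats/second 4.
Riverbend first at 19: fill all 25 — 55 left.
Riverbend second at 14: fill all 45 — 10 left.
Ridge Plot/first: +10 of 30 at 13; pool empty.
Total = 19×25 + 14×45 + 13×10 = 1235.

1235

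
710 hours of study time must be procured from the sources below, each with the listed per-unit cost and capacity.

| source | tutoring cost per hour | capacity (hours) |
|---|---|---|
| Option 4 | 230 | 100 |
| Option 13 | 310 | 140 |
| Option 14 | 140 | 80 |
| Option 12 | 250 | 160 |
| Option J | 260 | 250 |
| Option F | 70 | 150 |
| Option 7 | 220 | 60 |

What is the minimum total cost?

Cheapest first:
Option F at 70: take all 150 hours ; 560 still needed.
Option 14 at 140: take all 80 hours ; 480 still needed.
Option 7 at 220: take all 60 hours ; 420 still needed.
Take 100 from Option 4 at 230 ; need 320 more.
Option 12 at 250: take all 160 hours ; 160 still needed.
Take 160 from Option J at 260 to finish.
Option 13: unused.
Cost = 150×70 + 80×140 + 60×220 + 100×230 + 160×250 + 160×260 = 139500.

139500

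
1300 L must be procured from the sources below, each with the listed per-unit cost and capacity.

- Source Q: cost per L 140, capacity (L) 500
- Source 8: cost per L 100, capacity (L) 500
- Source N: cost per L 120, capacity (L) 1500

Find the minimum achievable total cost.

146000

Cheapest first:
Source 8 (100): use full 500 — 800 L to go.
Source N (120): take the remaining 800 — done.
Source Q: unused.
Cost = 500×100 + 800×120 = 146000.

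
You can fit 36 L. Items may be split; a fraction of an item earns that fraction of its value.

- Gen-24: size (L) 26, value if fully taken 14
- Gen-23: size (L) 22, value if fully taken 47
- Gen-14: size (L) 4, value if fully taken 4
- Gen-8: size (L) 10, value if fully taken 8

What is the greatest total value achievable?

59

Rank by value-to-size ratio: Gen-23 47/22≈2.14, Gen-14 4/4≈1, Gen-8 8/10≈0.8, Gen-24 14/26≈0.538.
Gen-23: take in full, 22 L for value 47 → 14 left.
Take all of Gen-14 (4 L, value 4) → 10 L left.
Gen-8: take in full, 10 L for value 8 → 0 left.
Total value = 59.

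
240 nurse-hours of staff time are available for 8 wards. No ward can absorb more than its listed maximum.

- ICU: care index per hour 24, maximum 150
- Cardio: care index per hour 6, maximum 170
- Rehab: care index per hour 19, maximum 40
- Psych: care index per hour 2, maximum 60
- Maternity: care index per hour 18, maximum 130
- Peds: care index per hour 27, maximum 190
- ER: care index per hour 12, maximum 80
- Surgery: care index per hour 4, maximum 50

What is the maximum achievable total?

6330

Order the wards by care index per hour: Peds 27 > ICU 24 > Rehab 19 > Maternity 18 > ER 12 > Cardio 6 > Surgery 4 > Psych 2.
Give Peds 190 to hit its cap of 190 — 50 left.
ICU: +50 (room for 150) → 50. Pool exhausted.
Total = 24×50 + 27×190 = 6330.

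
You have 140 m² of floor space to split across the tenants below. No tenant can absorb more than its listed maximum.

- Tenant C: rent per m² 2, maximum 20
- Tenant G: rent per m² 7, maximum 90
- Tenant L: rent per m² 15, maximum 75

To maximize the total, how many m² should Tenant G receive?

Rank by rent per m²: Tenant L 15 > Tenant G 7 > Tenant C 2.
Give Tenant L 75 to hit its cap of 75 → 65 left.
Tenant G has room for 90 but only 65 remain, so it gets 65.

65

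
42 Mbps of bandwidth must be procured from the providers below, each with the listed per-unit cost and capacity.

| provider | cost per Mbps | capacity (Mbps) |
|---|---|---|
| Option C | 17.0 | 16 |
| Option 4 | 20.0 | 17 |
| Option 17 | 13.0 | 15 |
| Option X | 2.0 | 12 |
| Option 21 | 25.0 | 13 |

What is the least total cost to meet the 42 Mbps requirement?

474

Use providers in increasing cost order.
Take 12 from Option X at 2.0 → need 30 more.
Option 17 at 13.0: take all 15 Mbps → 15 still needed.
Option C (17.0): take the remaining 15 → done.
Option 4, Option 21: unused.
Cost = 12×2.0 + 15×13.0 + 15×17.0 = 474.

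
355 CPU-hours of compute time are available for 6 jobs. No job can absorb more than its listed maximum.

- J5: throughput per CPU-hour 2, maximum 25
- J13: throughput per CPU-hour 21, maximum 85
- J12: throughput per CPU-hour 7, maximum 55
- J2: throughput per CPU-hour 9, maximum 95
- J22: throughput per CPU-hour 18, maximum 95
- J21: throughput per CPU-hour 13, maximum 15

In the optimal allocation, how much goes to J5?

10

Rank by throughput per CPU-hour: J13 21 > J22 18 > J21 13 > J2 9 > J12 7 > J5 2.
J13 takes 85 to reach its cap of 85 — 270 left.
Give J22 95 to hit its cap of 95 — 175 left.
J21 takes 15 to reach its cap of 15 — 160 left.
J2: +95 to 95 (cap) — 65 left.
J12: +55 to 55 (cap) — 10 left.
J5: +10 (room for 25) → 10. Pool exhausted.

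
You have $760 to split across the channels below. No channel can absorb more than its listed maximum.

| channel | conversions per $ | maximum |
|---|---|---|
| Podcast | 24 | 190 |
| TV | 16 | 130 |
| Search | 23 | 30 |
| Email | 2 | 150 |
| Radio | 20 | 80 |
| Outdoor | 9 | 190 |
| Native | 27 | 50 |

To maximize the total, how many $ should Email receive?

90

Order the channels by conversions per $: Native 27 > Podcast 24 > Search 23 > Radio 20 > TV 16 > Outdoor 9 > Email 2.
Native: +50 to 50 (cap) ; 710 left.
Give Podcast 190 to hit its cap of 190 ; 520 left.
Search: +30 to 30 (cap) ; 490 left.
Radio: +80 to 80 (cap) ; 410 left.
TV takes 130 to reach its cap of 130 ; 280 left.
Outdoor: +190 to 190 (cap) ; 90 left.
Email has room for 150 but only 90 remain, so it gets 90.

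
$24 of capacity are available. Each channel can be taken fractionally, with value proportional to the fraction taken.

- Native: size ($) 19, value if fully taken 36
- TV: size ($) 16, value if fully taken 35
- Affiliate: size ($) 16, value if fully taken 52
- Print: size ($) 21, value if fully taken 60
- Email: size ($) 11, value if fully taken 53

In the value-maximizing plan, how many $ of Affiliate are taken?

13

Sort by value density: Email 53/11≈4.82, Affiliate 52/16≈3.25, Print 60/21≈2.86, TV 35/16≈2.19, Native 36/19≈1.89.
Email: take in full, 11 $ for value 53 — 13 left.
Only 13 $ remain; take 13/16 of Affiliate for value 52×13/16 = 42.25.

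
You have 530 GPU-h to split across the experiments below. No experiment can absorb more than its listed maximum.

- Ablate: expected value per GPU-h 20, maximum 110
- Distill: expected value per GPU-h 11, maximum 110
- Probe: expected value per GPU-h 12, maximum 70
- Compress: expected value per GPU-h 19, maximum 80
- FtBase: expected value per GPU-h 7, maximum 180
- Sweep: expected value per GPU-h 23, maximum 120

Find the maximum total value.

8810

Rank by expected value per GPU-h: Sweep 23 > Ablate 20 > Compress 19 > Probe 12 > Distill 11 > FtBase 7.
Sweep: +120 to 120 (cap) → 410 left.
Give Ablate 110 to hit its cap of 110 → 300 left.
Compress takes 80 to reach its cap of 80 → 220 left.
Give Probe 70 to hit its cap of 70 → 150 left.
Give Distill 110 to hit its cap of 110 → 40 left.
FtBase: +40 (room for 180) → 40. Pool exhausted.
Total = 20×110 + 11×110 + 12×70 + 19×80 + 7×40 + 23×120 = 8810.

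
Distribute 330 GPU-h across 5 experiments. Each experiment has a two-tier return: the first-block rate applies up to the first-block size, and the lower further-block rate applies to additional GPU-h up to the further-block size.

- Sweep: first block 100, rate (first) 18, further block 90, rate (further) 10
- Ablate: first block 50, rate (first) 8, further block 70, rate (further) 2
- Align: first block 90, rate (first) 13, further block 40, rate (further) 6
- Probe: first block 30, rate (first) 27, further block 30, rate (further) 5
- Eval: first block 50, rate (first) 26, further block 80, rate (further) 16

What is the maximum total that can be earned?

6100

Rank every tier by rate: Probe/T1 27 > Eval/T1 26 > Sweep/T1 18 > Eval/T2 16 > Align/T1 13 > Sweep/T2 10 > Ablate/T1 8 > Align/T2 6 > Probe/T2 5 > Ablate/T2 2.
Probe T1 at 27: fill all 30 — 300 left.
Eval/T1 (26): +50 — 250 left.
Sweep T1 at 18: fill all 100 — 150 left.
Eval T2 at 16: fill all 80 — 70 left.
70 remain; put them into Align T1 at 13.
Total = 27×30 + 26×50 + 18×100 + 16×80 + 13×70 = 6100.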